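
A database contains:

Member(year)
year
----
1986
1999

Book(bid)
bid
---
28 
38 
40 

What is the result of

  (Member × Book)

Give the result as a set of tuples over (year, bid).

{(1986, 28), (1986, 38), (1986, 40), (1999, 28), (1999, 38), (1999, 40)}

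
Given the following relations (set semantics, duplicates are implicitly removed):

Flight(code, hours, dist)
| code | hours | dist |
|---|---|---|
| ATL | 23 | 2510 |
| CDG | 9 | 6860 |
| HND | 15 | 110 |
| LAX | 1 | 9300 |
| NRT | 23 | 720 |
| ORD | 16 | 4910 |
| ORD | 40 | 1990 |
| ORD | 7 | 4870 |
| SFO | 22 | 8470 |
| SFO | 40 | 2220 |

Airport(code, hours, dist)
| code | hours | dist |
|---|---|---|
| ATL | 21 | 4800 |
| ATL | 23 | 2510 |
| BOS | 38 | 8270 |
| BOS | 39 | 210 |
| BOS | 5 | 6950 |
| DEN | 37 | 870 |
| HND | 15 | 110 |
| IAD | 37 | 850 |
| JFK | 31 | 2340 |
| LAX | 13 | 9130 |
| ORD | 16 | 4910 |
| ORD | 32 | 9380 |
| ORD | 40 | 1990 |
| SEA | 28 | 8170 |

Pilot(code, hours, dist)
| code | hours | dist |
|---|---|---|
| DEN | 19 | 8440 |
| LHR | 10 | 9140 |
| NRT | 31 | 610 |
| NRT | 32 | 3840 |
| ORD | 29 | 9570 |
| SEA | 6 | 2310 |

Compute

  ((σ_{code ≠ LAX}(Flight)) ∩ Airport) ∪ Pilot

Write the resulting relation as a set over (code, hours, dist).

{(ATL, 23, 2510), (DEN, 19, 8440), (HND, 15, 110), (LHR, 10, 9140), (NRT, 31, 610), (NRT, 32, 3840), (ORD, 16, 4910), (ORD, 29, 9570), (ORD, 40, 1990), (SEA, 6, 2310)}

σ[code ≠ LAX]: keep tuples satisfying code ≠ LAX → {(ATL, 23, 2510), (CDG, 9, 6860), (HND, 15, 110), (NRT, 23, 720), (ORD, 16, 4910), (ORD, 40, 1990), (ORD, 7, 4870), (SFO, 22, 8470), (SFO, 40, 2220)}
Intersection: {(ATL, 23, 2510), (CDG, 9, 6860), (HND, 15, 110), (NRT, 23, 720), (ORD, 16, 4910), (ORD, 40, 1990), (ORD, 7, 4870), (SFO, 22, 8470), (SFO, 40, 2220)} with {(ATL, 21, 4800), (ATL, 23, 2510), (BOS, 38, 8270), (BOS, 39, 210), (BOS, 5, 6950), (DEN, 37, 870), (HND, 15, 110), (IAD, 37, 850), (JFK, 31, 2340), (LAX, 13, 9130), (ORD, 16, 4910), (ORD, 32, 9380), (ORD, 40, 1990), (SEA, 28, 8170)} → {(ATL, 23, 2510), (HND, 15, 110), (ORD, 16, 4910), (ORD, 40, 1990)}
Union: {(ATL, 23, 2510), (HND, 15, 110), (ORD, 16, 4910), (ORD, 40, 1990)} with {(DEN, 19, 8440), (LHR, 10, 9140), (NRT, 31, 610), (NRT, 32, 3840), (ORD, 29, 9570), (SEA, 6, 2310)} → {(ATL, 23, 2510), (DEN, 19, 8440), (HND, 15, 110), (LHR, 10, 9140), (NRT, 31, 610), (NRT, 32, 3840), (ORD, 16, 4910), (ORD, 29, 9570), (ORD, 40, 1990), (SEA, 6, 2310)}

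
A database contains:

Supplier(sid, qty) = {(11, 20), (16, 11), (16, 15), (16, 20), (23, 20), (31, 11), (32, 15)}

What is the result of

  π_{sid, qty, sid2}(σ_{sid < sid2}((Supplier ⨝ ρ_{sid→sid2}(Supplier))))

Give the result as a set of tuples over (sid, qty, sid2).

{(11, 20, 16), (11, 20, 23), (16, 11, 31), (16, 15, 32), (16, 20, 23)}

ρ[sid→sid2]: schema becomes (sid2, qty); tuples unchanged.
Joining Supplier and ρ_{sid→sid2}(Supplier) on qty yields {(11, 20, 11), (11, 20, 16), (11, 20, 23), (16, 11, 16), (16, 11, 31), (16, 15, 16), (16, 15, 32), (16, 20, 11), (16, 20, 16), (16, 20, 23), (23, 20, 11), (23, 20, 16), (23, 20, 23), (31, 11, 16), (31, 11, 31), (32, 15, 16), (32, 15, 32)}.
Apply σ_{sid < sid2}; surviving tuples: {(11, 20, 16), (11, 20, 23), (16, 11, 31), (16, 15, 32), (16, 20, 23)}
Projecting to sid, qty, sid2: {(11, 20, 16), (11, 20, 23), (16, 11, 31), (16, 15, 32), (16, 20, 23)}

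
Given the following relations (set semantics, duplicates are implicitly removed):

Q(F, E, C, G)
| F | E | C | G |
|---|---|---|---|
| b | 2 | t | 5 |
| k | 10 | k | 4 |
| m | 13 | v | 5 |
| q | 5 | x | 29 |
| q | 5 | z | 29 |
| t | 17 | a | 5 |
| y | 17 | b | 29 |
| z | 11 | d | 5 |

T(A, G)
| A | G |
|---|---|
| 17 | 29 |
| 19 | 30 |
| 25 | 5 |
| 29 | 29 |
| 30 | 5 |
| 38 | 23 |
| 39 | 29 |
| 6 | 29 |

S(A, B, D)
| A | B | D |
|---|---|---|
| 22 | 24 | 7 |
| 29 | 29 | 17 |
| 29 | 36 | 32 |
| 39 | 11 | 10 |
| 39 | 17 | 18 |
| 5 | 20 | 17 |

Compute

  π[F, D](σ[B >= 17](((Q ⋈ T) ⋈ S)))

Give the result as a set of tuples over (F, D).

Joining Q and T on G yields {(b, 2, t, 5, 25), (b, 2, t, 5, 30), (m, 13, v, 5, 25), (m, 13, v, 5, 30), (q, 5, x, 29, 17), (q, 5, x, 29, 29), (q, 5, x, 29, 39), (q, 5, x, 29, 6), (q, 5, z, 29, 17), (q, 5, z, 29, 29), (q, 5, z, 29, 39), (q, 5, z, 29, 6), (t, 17, a, 5, 25), (t, 17, a, 5, 30), (y, 17, b, 29, 17), (y, 17, b, 29, 29), (y, 17, b, 29, 39), (y, 17, b, 29, 6), (z, 11, d, 5, 25), (z, 11, d, 5, 30)}.
Joining (Q ⋈ T) and S on A yields {(q, 5, x, 29, 29, 29, 17), (q, 5, x, 29, 29, 36, 32), (q, 5, x, 29, 39, 11, 10), (q, 5, x, 29, 39, 17, 18), (q, 5, z, 29, 29, 29, 17), (q, 5, z, 29, 29, 36, 32), (q, 5, z, 29, 39, 11, 10), (q, 5, z, 29, 39, 17, 18), (y, 17, b, 29, 29, 29, 17), (y, 17, b, 29, 29, 36, 32), (y, 17, b, 29, 39, 11, 10), (y, 17, b, 29, 39, 17, 18)}.
σ[B >= 17]: keep tuples satisfying B >= 17 → {(q, 5, x, 29, 29, 29, 17), (q, 5, x, 29, 29, 36, 32), (q, 5, x, 29, 39, 17, 18), (q, 5, z, 29, 29, 29, 17), (q, 5, z, 29, 29, 36, 32), (q, 5, z, 29, 39, 17, 18), (y, 17, b, 29, 29, 29, 17), (y, 17, b, 29, 29, 36, 32), (y, 17, b, 29, 39, 17, 18)}
Projecting to F, D (3 duplicate(s) eliminated): {(q, 17), (q, 18), (q, 32), (y, 17), (y, 18), (y, 32)}

{(q, 17), (q, 18), (q, 32), (y, 17), (y, 18), (y, 32)}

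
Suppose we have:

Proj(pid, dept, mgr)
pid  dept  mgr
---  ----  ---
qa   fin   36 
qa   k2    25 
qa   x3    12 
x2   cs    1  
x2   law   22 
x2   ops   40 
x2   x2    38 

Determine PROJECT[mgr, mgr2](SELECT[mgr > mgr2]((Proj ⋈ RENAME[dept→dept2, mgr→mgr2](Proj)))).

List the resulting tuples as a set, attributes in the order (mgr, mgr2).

{(22, 1), (25, 12), (36, 12), (36, 25), (38, 1), (38, 22), (40, 1), (40, 22), (40, 38)}

ρ[dept→dept2, mgr→mgr2]: schema becomes (pid, dept2, mgr2); tuples unchanged.
Joining Proj and RENAME[dept→dept2, mgr→mgr2](Proj) on pid yields {(qa, fin, 36, fin, 36), (qa, fin, 36, k2, 25), (qa, fin, 36, x3, 12), (qa, k2, 25, fin, 36), (qa, k2, 25, k2, 25), (qa, k2, 25, x3, 12), (qa, x3, 12, fin, 36), (qa, x3, 12, k2, 25), (qa, x3, 12, x3, 12), (x2, cs, 1, cs, 1), (x2, cs, 1, law, 22), (x2, cs, 1, ops, 40), (x2, cs, 1, x2, 38), (x2, law, 22, cs, 1), (x2, law, 22, law, 22), (x2, law, 22, ops, 40), (x2, law, 22, x2, 38), (x2, ops, 40, cs, 1), (x2, ops, 40, law, 22), (x2, ops, 40, ops, 40), (x2, ops, 40, x2, 38), (x2, x2, 38, cs, 1), (x2, x2, 38, law, 22), (x2, x2, 38, ops, 40), (x2, x2, 38, x2, 38)}.
Selection mgr > mgr2: {(qa, fin, 36, k2, 25), (qa, fin, 36, x3, 12), (qa, k2, 25, x3, 12), (x2, law, 22, cs, 1), (x2, ops, 40, cs, 1), (x2, ops, 40, law, 22), (x2, ops, 40, x2, 38), (x2, x2, 38, cs, 1), (x2, x2, 38, law, 22)}
π[mgr, mgr2]: project onto (mgr, mgr2) → {(22, 1), (25, 12), (36, 12), (36, 25), (38, 1), (38, 22), (40, 1), (40, 22), (40, 38)}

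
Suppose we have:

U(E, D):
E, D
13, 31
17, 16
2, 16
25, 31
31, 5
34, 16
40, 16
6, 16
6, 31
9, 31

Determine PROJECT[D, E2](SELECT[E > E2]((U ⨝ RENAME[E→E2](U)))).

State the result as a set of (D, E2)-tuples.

{(16, 17), (16, 2), (16, 34), (16, 6), (31, 13), (31, 6), (31, 9)}

ρ[E→E2]: schema becomes (E2, D); tuples unchanged.
Natural join on D: {(13, 31, 13), (13, 31, 25), (13, 31, 6), (13, 31, 9), (17, 16, 17), (17, 16, 2), (17, 16, 34), (17, 16, 40), (17, 16, 6), (2, 16, 17), (2, 16, 2), (2, 16, 34), (2, 16, 40), (2, 16, 6), (25, 31, 13), (25, 31, 25), (25, 31, 6), (25, 31, 9), (31, 5, 31), (34, 16, 17), (34, 16, 2), (34, 16, 34), (34, 16, 40), (34, 16, 6), (40, 16, 17), (40, 16, 2), (40, 16, 34), (40, 16, 40), (40, 16, 6), (6, 16, 17), (6, 16, 2), (6, 16, 34), (6, 16, 40), (6, 16, 6), (6, 31, 13), (6, 31, 25), (6, 31, 6), (6, 31, 9), (9, 31, 13), (9, 31, 25), (9, 31, 6), (9, 31, 9)}
Filtering on E > E2 leaves {(13, 31, 6), (13, 31, 9), (17, 16, 2), (17, 16, 6), (25, 31, 13), (25, 31, 6), (25, 31, 9), (34, 16, 17), (34, 16, 2), (34, 16, 6), (40, 16, 17), (40, 16, 2), (40, 16, 34), (40, 16, 6), (6, 16, 2), (9, 31, 6)}.
π_{D, E2} gives {(16, 17), (16, 2), (16, 34), (16, 6), (31, 13), (31, 6), (31, 9)} (9 duplicate(s) eliminated).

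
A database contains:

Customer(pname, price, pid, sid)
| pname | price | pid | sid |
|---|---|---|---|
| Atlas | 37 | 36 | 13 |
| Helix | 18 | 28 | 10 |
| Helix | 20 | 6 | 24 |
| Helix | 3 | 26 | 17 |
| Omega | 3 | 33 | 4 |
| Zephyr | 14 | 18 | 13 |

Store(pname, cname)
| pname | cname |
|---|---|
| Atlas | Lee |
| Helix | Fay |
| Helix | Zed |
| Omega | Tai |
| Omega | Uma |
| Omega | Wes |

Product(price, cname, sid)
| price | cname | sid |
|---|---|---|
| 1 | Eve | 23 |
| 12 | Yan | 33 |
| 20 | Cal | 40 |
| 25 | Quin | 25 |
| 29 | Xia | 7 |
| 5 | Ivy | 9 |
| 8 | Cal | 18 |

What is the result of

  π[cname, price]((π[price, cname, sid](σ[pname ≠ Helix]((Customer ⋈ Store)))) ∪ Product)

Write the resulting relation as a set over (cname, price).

Natural join on pname: {(Atlas, 37, 36, 13, Lee), (Helix, 18, 28, 10, Fay), (Helix, 18, 28, 10, Zed), (Helix, 20, 6, 24, Fay), (Helix, 20, 6, 24, Zed), (Helix, 3, 26, 17, Fay), (Helix, 3, 26, 17, Zed), (Omega, 3, 33, 4, Tai), (Omega, 3, 33, 4, Uma), (Omega, 3, 33, 4, Wes)}
σ[pname ≠ Helix]: keep tuples satisfying pname ≠ Helix → {(Atlas, 37, 36, 13, Lee), (Omega, 3, 33, 4, Tai), (Omega, 3, 33, 4, Uma), (Omega, 3, 33, 4, Wes)}
Keep only column(s) price, cname, sid: {(3, Tai, 4), (3, Uma, 4), (3, Wes, 4), (37, Lee, 13)}
Union: {(3, Tai, 4), (3, Uma, 4), (3, Wes, 4), (37, Lee, 13)} with {(1, Eve, 23), (12, Yan, 33), (20, Cal, 40), (25, Quin, 25), (29, Xia, 7), (5, Ivy, 9), (8, Cal, 18)} → {(1, Eve, 23), (12, Yan, 33), (20, Cal, 40), (25, Quin, 25), (29, Xia, 7), (3, Tai, 4), (3, Uma, 4), (3, Wes, 4), (37, Lee, 13), (5, Ivy, 9), (8, Cal, 18)}
Keep only column(s) cname, price: {(Cal, 20), (Cal, 8), (Eve, 1), (Ivy, 5), (Lee, 37), (Quin, 25), (Tai, 3), (Uma, 3), (Wes, 3), (Xia, 29), (Yan, 12)}

{(Cal, 20), (Cal, 8), (Eve, 1), (Ivy, 5), (Lee, 37), (Quin, 25), (Tai, 3), (Uma, 3), (Wes, 3), (Xia, 29), (Yan, 12)}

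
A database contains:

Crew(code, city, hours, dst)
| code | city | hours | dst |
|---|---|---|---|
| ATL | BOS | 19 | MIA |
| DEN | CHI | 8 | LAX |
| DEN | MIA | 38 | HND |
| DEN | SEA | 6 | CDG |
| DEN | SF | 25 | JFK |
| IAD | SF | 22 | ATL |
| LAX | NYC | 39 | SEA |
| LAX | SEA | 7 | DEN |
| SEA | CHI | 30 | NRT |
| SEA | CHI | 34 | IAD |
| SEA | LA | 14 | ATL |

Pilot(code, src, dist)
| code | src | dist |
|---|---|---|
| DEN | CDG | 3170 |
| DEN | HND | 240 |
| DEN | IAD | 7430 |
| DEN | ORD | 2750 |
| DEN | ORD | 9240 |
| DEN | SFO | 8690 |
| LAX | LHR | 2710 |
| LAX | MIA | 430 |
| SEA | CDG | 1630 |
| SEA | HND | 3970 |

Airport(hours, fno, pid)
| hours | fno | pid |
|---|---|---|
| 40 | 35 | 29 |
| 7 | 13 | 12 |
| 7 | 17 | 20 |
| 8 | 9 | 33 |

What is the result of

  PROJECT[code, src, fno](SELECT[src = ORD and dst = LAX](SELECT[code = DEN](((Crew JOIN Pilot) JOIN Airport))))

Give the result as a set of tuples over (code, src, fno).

{(DEN, ORD, 9)}

Natural join on code: {(DEN, CHI, 8, LAX, CDG, 3170), (DEN, CHI, 8, LAX, HND, 240), (DEN, CHI, 8, LAX, IAD, 7430), (DEN, CHI, 8, LAX, ORD, 2750), (DEN, CHI, 8, LAX, ORD, 9240), (DEN, CHI, 8, LAX, SFO, 8690), (DEN, MIA, 38, HND, CDG, 3170), (DEN, MIA, 38, HND, HND, 240), (DEN, MIA, 38, HND, IAD, 7430), (DEN, MIA, 38, HND, ORD, 2750), (DEN, MIA, 38, HND, ORD, 9240), (DEN, MIA, 38, HND, SFO, 8690), (DEN, SEA, 6, CDG, CDG, 3170), (DEN, SEA, 6, CDG, HND, 240), (DEN, SEA, 6, CDG, IAD, 7430), (DEN, SEA, 6, CDG, ORD, 2750), (DEN, SEA, 6, CDG, ORD, 9240), (DEN, SEA, 6, CDG, SFO, 8690), (DEN, SF, 25, JFK, CDG, 3170), (DEN, SF, 25, JFK, HND, 240), (DEN, SF, 25, JFK, IAD, 7430), (DEN, SF, 25, JFK, ORD, 2750), (DEN, SF, 25, JFK, ORD, 9240), (DEN, SF, 25, JFK, SFO, 8690), (LAX, NYC, 39, SEA, LHR, 2710), (LAX, NYC, 39, SEA, MIA, 430), (LAX, SEA, 7, DEN, LHR, 2710), (LAX, SEA, 7, DEN, MIA, 430), (SEA, CHI, 30, NRT, CDG, 1630), (SEA, CHI, 30, NRT, HND, 3970), (SEA, CHI, 34, IAD, CDG, 1630), (SEA, CHI, 34, IAD, HND, 3970), (SEA, LA, 14, ATL, CDG, 1630), (SEA, LA, 14, ATL, HND, 3970)}
Natural join on hours: {(DEN, CHI, 8, LAX, CDG, 3170, 9, 33), (DEN, CHI, 8, LAX, HND, 240, 9, 33), (DEN, CHI, 8, LAX, IAD, 7430, 9, 33), (DEN, CHI, 8, LAX, ORD, 2750, 9, 33), (DEN, CHI, 8, LAX, ORD, 9240, 9, 33), (DEN, CHI, 8, LAX, SFO, 8690, 9, 33), (LAX, SEA, 7, DEN, LHR, 2710, 13, 12), (LAX, SEA, 7, DEN, LHR, 2710, 17, 20), (LAX, SEA, 7, DEN, MIA, 430, 13, 12), (LAX, SEA, 7, DEN, MIA, 430, 17, 20)}
σ[code = DEN]: keep tuples satisfying code = DEN → {(DEN, CHI, 8, LAX, CDG, 3170, 9, 33), (DEN, CHI, 8, LAX, HND, 240, 9, 33), (DEN, CHI, 8, LAX, IAD, 7430, 9, 33), (DEN, CHI, 8, LAX, ORD, 2750, 9, 33), (DEN, CHI, 8, LAX, ORD, 9240, 9, 33), (DEN, CHI, 8, LAX, SFO, 8690, 9, 33)}
σ[src = ORD and dst = LAX]: keep tuples satisfying src = ORD and dst = LAX → {(DEN, CHI, 8, LAX, ORD, 2750, 9, 33), (DEN, CHI, 8, LAX, ORD, 9240, 9, 33)}
Projecting to code, src, fno (1 duplicate(s) eliminated): {(DEN, ORD, 9)}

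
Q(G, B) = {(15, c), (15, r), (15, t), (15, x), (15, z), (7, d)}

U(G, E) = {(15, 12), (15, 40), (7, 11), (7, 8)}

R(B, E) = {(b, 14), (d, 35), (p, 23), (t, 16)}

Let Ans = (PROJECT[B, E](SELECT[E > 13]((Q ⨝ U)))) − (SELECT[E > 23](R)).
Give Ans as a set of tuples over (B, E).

Natural join on G: {(15, c, 12), (15, c, 40), (15, r, 12), (15, r, 40), (15, t, 12), (15, t, 40), (15, x, 12), (15, x, 40), (15, z, 12), (15, z, 40), (7, d, 11), (7, d, 8)}
σ[E > 13]: keep tuples satisfying E > 13 → {(15, c, 40), (15, r, 40), (15, t, 40), (15, x, 40), (15, z, 40)}
Projecting to B, E: {(c, 40), (r, 40), (t, 40), (x, 40), (z, 40)}
σ[E > 23]: keep tuples satisfying E > 23 → {(d, 35)}
Taking the difference: {(c, 40), (r, 40), (t, 40), (x, 40), (z, 40)}

{(c, 40), (r, 40), (t, 40), (x, 40), (z, 40)}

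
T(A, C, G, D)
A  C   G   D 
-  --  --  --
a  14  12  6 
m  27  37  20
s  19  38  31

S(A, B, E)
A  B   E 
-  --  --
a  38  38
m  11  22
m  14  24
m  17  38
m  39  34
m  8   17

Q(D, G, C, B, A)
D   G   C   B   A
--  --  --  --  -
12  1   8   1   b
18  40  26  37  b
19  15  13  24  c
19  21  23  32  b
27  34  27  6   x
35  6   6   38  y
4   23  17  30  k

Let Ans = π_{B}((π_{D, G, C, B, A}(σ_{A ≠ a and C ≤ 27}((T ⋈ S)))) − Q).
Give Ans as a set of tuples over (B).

{11, 14, 17, 39, 8}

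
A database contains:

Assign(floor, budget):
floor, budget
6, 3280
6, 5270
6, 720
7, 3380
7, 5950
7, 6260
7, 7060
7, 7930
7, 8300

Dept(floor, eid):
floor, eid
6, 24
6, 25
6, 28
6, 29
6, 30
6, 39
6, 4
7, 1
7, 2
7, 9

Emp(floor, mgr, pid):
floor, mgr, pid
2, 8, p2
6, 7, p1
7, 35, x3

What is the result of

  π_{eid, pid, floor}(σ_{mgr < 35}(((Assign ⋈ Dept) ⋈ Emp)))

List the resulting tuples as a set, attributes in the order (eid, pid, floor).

{(24, p1, 6), (25, p1, 6), (28, p1, 6), (29, p1, 6), (30, p1, 6), (39, p1, 6), (4, p1, 6)}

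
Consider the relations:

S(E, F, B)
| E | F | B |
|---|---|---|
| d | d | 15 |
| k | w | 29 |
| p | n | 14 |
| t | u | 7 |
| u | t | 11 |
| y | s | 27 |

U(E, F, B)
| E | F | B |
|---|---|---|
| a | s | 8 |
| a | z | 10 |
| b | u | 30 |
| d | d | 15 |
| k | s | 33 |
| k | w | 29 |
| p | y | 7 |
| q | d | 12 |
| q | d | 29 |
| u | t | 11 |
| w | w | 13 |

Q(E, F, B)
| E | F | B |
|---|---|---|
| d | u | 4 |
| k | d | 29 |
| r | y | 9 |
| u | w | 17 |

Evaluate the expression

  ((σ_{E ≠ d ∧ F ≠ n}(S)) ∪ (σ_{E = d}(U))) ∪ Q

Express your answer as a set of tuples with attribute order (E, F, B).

{(d, d, 15), (d, u, 4), (k, d, 29), (k, w, 29), (r, y, 9), (t, u, 7), (u, t, 11), (u, w, 17), (y, s, 27)}

Selection E ≠ d ∧ F ≠ n: {(k, w, 29), (t, u, 7), (u, t, 11), (y, s, 27)}
Selection E = d: {(d, d, 15)}
Taking the union: {(d, d, 15), (k, w, 29), (t, u, 7), (u, t, 11), (y, s, 27)}
Taking the union: {(d, d, 15), (d, u, 4), (k, d, 29), (k, w, 29), (r, y, 9), (t, u, 7), (u, t, 11), (u, w, 17), (y, s, 27)}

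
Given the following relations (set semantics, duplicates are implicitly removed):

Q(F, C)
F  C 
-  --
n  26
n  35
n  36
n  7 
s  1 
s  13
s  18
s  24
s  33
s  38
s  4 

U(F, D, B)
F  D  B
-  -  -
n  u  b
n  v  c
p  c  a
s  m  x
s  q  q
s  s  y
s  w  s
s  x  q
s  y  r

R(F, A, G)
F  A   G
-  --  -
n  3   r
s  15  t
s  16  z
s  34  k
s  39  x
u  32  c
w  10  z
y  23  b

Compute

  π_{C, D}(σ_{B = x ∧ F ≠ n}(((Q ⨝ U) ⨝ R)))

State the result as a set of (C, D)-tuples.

{(1, m), (13, m), (18, m), (24, m), (33, m), (38, m), (4, m)}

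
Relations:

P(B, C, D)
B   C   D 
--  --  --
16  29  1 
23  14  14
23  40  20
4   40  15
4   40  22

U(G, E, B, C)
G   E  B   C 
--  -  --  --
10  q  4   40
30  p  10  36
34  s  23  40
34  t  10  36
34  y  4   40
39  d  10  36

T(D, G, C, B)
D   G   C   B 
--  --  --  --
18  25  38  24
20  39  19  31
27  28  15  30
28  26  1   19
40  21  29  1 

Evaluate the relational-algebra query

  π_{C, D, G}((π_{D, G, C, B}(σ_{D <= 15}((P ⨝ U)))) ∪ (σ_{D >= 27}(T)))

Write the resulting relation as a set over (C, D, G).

Joining P and U on B, C yields {(23, 40, 20, 34, s), (4, 40, 15, 10, q), (4, 40, 15, 34, y), (4, 40, 22, 10, q), (4, 40, 22, 34, y)}.
Selection D <= 15: {(4, 40, 15, 10, q), (4, 40, 15, 34, y)}
Projecting to D, G, C, B: {(15, 10, 40, 4), (15, 34, 40, 4)}
Selection D >= 27: {(27, 28, 15, 30), (28, 26, 1, 19), (40, 21, 29, 1)}
Taking the union: {(15, 10, 40, 4), (15, 34, 40, 4), (27, 28, 15, 30), (28, 26, 1, 19), (40, 21, 29, 1)}
Projecting to C, D, G: {(1, 28, 26), (15, 27, 28), (29, 40, 21), (40, 15, 10), (40, 15, 34)}

{(1, 28, 26), (15, 27, 28), (29, 40, 21), (40, 15, 10), (40, 15, 34)}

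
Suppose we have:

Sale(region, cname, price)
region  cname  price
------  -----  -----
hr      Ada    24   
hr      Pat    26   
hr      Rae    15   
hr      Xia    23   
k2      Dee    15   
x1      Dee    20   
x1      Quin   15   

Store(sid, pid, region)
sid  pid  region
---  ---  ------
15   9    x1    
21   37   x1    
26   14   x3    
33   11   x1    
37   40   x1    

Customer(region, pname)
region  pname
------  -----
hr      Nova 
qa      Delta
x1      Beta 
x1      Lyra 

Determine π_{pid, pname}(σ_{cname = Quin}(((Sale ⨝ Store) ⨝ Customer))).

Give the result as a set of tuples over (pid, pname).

Joining Sale and Store on region yields {(x1, Dee, 20, 15, 9), (x1, Dee, 20, 21, 37), (x1, Dee, 20, 33, 11), (x1, Dee, 20, 37, 40), (x1, Quin, 15, 15, 9), (x1, Quin, 15, 21, 37), (x1, Quin, 15, 33, 11), (x1, Quin, 15, 37, 40)}.
Joining (Sale ⨝ Store) and Customer on region yields {(x1, Dee, 20, 15, 9, Beta), (x1, Dee, 20, 15, 9, Lyra), (x1, Dee, 20, 21, 37, Beta), (x1, Dee, 20, 21, 37, Lyra), (x1, Dee, 20, 33, 11, Beta), (x1, Dee, 20, 33, 11, Lyra), (x1, Dee, 20, 37, 40, Beta), (x1, Dee, 20, 37, 40, Lyra), (x1, Quin, 15, 15, 9, Beta), (x1, Quin, 15, 15, 9, Lyra), (x1, Quin, 15, 21, 37, Beta), (x1, Quin, 15, 21, 37, Lyra), (x1, Quin, 15, 33, 11, Beta), (x1, Quin, 15, 33, 11, Lyra), (x1, Quin, 15, 37, 40, Beta), (x1, Quin, 15, 37, 40, Lyra)}.
Filtering on cname = Quin leaves {(x1, Quin, 15, 15, 9, Beta), (x1, Quin, 15, 15, 9, Lyra), (x1, Quin, 15, 21, 37, Beta), (x1, Quin, 15, 21, 37, Lyra), (x1, Quin, 15, 33, 11, Beta), (x1, Quin, 15, 33, 11, Lyra), (x1, Quin, 15, 37, 40, Beta), (x1, Quin, 15, 37, 40, Lyra)}.
π[pid, pname]: project onto (pid, pname) → {(11, Beta), (11, Lyra), (37, Beta), (37, Lyra), (40, Beta), (40, Lyra), (9, Beta), (9, Lyra)}

{(11, Beta), (11, Lyra), (37, Beta), (37, Lyra), (40, Beta), (40, Lyra), (9, Beta), (9, Lyra)}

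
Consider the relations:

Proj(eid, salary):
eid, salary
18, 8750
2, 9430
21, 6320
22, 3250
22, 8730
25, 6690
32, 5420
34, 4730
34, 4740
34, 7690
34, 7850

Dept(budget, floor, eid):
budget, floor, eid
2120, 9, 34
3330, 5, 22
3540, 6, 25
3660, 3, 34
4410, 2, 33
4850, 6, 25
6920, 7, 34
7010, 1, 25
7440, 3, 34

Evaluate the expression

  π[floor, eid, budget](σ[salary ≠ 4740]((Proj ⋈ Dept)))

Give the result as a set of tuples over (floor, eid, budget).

{(1, 25, 7010), (3, 34, 3660), (3, 34, 7440), (5, 22, 3330), (6, 25, 3540), (6, 25, 4850), (7, 34, 6920), (9, 34, 2120)}

Proj ⋈ Dept (natural join on eid): {(22, 3250, 3330, 5), (22, 8730, 3330, 5), (25, 6690, 3540, 6), (25, 6690, 4850, 6), (25, 6690, 7010, 1), (34, 4730, 2120, 9), (34, 4730, 3660, 3), (34, 4730, 6920, 7), (34, 4730, 7440, 3), (34, 4740, 2120, 9), (34, 4740, 3660, 3), (34, 4740, 6920, 7), (34, 4740, 7440, 3), (34, 7690, 2120, 9), (34, 7690, 3660, 3), (34, 7690, 6920, 7), (34, 7690, 7440, 3), (34, 7850, 2120, 9), (34, 7850, 3660, 3), (34, 7850, 6920, 7), (34, 7850, 7440, 3)}
Apply σ_{salary ≠ 4740}; surviving tuples: {(22, 3250, 3330, 5), (22, 8730, 3330, 5), (25, 6690, 3540, 6), (25, 6690, 4850, 6), (25, 6690, 7010, 1), (34, 4730, 2120, 9), (34, 4730, 3660, 3), (34, 4730, 6920, 7), (34, 4730, 7440, 3), (34, 7690, 2120, 9), (34, 7690, 3660, 3), (34, 7690, 6920, 7), (34, 7690, 7440, 3), (34, 7850, 2120, 9), (34, 7850, 3660, 3), (34, 7850, 6920, 7), (34, 7850, 7440, 3)}
Keep only column(s) floor, eid, budget (9 duplicate(s) eliminated): {(1, 25, 7010), (3, 34, 3660), (3, 34, 7440), (5, 22, 3330), (6, 25, 3540), (6, 25, 4850), (7, 34, 6920), (9, 34, 2120)}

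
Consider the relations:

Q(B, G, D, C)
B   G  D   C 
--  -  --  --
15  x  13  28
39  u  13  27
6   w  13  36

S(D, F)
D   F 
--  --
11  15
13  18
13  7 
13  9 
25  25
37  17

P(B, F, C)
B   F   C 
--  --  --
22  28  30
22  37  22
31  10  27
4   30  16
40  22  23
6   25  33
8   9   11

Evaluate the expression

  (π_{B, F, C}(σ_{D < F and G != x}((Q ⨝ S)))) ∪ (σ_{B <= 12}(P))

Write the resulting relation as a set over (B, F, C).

{(39, 18, 27), (4, 30, 16), (6, 18, 36), (6, 25, 33), (8, 9, 11)}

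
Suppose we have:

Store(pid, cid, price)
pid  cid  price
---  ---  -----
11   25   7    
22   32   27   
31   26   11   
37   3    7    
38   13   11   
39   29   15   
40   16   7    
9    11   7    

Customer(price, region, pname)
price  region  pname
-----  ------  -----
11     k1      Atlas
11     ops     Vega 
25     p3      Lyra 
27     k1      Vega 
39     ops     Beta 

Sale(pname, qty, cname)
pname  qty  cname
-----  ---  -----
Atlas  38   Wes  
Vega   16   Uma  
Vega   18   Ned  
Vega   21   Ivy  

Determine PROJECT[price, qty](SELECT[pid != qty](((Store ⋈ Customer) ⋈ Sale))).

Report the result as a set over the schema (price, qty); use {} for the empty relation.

{(11, 16), (11, 18), (11, 21), (11, 38), (27, 16), (27, 18), (27, 21)}

Store ⋈ Customer (natural join on price): {(22, 32, 27, k1, Vega), (31, 26, 11, k1, Atlas), (31, 26, 11, ops, Vega), (38, 13, 11, k1, Atlas), (38, 13, 11, ops, Vega)}
(Store ⋈ Customer) ⋈ Sale (natural join on pname): {(22, 32, 27, k1, Vega, 16, Uma), (22, 32, 27, k1, Vega, 18, Ned), (22, 32, 27, k1, Vega, 21, Ivy), (31, 26, 11, k1, Atlas, 38, Wes), (31, 26, 11, ops, Vega, 16, Uma), (31, 26, 11, ops, Vega, 18, Ned), (31, 26, 11, ops, Vega, 21, Ivy), (38, 13, 11, k1, Atlas, 38, Wes), (38, 13, 11, ops, Vega, 16, Uma), (38, 13, 11, ops, Vega, 18, Ned), (38, 13, 11, ops, Vega, 21, Ivy)}
σ[pid != qty]: keep tuples satisfying pid != qty → {(22, 32, 27, k1, Vega, 16, Uma), (22, 32, 27, k1, Vega, 18, Ned), (22, 32, 27, k1, Vega, 21, Ivy), (31, 26, 11, k1, Atlas, 38, Wes), (31, 26, 11, ops, Vega, 16, Uma), (31, 26, 11, ops, Vega, 18, Ned), (31, 26, 11, ops, Vega, 21, Ivy), (38, 13, 11, ops, Vega, 16, Uma), (38, 13, 11, ops, Vega, 18, Ned), (38, 13, 11, ops, Vega, 21, Ivy)}
Keep only column(s) price, qty (3 duplicate(s) eliminated): {(11, 16), (11, 18), (11, 21), (11, 38), (27, 16), (27, 18), (27, 21)}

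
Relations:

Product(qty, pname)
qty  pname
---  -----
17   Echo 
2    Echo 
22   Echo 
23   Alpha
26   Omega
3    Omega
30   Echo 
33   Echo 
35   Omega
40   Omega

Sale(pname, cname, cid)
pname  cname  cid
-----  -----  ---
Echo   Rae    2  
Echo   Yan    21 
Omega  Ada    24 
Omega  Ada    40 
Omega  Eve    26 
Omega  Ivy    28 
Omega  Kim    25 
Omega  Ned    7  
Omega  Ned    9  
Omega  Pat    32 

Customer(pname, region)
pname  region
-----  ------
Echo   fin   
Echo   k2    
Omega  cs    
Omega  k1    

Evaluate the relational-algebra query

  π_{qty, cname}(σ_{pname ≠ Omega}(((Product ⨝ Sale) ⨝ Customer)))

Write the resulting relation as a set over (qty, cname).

{(17, Rae), (17, Yan), (2, Rae), (2, Yan), (22, Rae), (22, Yan), (30, Rae), (30, Yan), (33, Rae), (33, Yan)}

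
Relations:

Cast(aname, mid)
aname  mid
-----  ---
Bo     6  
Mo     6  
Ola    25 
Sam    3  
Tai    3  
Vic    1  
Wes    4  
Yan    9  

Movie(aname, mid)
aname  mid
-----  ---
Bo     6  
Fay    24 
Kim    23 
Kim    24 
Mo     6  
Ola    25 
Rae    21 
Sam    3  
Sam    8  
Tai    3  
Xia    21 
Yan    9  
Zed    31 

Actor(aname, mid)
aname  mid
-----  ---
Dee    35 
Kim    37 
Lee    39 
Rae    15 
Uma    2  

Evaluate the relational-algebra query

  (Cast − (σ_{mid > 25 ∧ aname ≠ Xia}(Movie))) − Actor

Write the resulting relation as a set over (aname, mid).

{(Bo, 6), (Mo, 6), (Ola, 25), (Sam, 3), (Tai, 3), (Vic, 1), (Wes, 4), (Yan, 9)}

Apply σ_{mid > 25 ∧ aname ≠ Xia}; surviving tuples: {(Zed, 31)}
Taking the difference: {(Bo, 6), (Mo, 6), (Ola, 25), (Sam, 3), (Tai, 3), (Vic, 1), (Wes, 4), (Yan, 9)}
Taking the difference: {(Bo, 6), (Mo, 6), (Ola, 25), (Sam, 3), (Tai, 3), (Vic, 1), (Wes, 4), (Yan, 9)}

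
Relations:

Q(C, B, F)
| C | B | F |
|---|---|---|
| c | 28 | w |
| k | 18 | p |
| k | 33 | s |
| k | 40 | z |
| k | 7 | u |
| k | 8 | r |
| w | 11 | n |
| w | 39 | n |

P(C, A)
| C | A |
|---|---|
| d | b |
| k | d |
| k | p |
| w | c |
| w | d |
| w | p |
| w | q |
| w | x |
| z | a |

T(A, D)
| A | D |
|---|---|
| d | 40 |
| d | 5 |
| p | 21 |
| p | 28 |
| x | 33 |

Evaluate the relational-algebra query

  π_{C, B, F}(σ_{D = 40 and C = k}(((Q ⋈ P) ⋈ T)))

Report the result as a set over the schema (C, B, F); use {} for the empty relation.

Q ⋈ P (natural join on C): {(k, 18, p, d), (k, 18, p, p), (k, 33, s, d), (k, 33, s, p), (k, 40, z, d), (k, 40, z, p), (k, 7, u, d), (k, 7, u, p), (k, 8, r, d), (k, 8, r, p), (w, 11, n, c), (w, 11, n, d), (w, 11, n, p), (w, 11, n, q), (w, 11, n, x), (w, 39, n, c), (w, 39, n, d), (w, 39, n, p), (w, 39, n, q), (w, 39, n, x)}
(Q ⋈ P) ⋈ T (natural join on A): {(k, 18, p, d, 40), (k, 18, p, d, 5), (k, 18, p, p, 21), (k, 18, p, p, 28), (k, 33, s, d, 40), (k, 33, s, d, 5), (k, 33, s, p, 21), (k, 33, s, p, 28), (k, 40, z, d, 40), (k, 40, z, d, 5), (k, 40, z, p, 21), (k, 40, z, p, 28), (k, 7, u, d, 40), (k, 7, u, d, 5), (k, 7, u, p, 21), (k, 7, u, p, 28), (k, 8, r, d, 40), (k, 8, r, d, 5), (k, 8, r, p, 21), (k, 8, r, p, 28), (w, 11, n, d, 40), (w, 11, n, d, 5), (w, 11, n, p, 21), (w, 11, n, p, 28), (w, 11, n, x, 33), (w, 39, n, d, 40), (w, 39, n, d, 5), (w, 39, n, p, 21), (w, 39, n, p, 28), (w, 39, n, x, 33)}
Selection D = 40 and C = k: {(k, 18, p, d, 40), (k, 33, s, d, 40), (k, 40, z, d, 40), (k, 7, u, d, 40), (k, 8, r, d, 40)}
Keep only column(s) C, B, F: {(k, 18, p), (k, 33, s), (k, 40, z), (k, 7, u), (k, 8, r)}

{(k, 18, p), (k, 33, s), (k, 40, z), (k, 7, u), (k, 8, r)}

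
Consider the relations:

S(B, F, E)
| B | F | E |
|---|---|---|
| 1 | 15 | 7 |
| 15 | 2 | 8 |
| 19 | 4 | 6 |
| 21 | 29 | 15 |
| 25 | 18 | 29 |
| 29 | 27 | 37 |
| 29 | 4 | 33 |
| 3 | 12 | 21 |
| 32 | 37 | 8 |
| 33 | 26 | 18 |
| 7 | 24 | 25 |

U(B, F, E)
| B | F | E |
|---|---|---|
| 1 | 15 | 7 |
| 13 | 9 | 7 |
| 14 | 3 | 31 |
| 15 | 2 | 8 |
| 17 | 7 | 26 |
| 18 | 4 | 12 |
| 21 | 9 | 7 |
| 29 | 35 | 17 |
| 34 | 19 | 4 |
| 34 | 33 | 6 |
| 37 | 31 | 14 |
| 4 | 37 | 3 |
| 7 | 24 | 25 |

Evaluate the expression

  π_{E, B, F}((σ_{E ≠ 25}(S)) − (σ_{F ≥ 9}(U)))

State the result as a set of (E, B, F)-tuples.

σ[E ≠ 25]: keep tuples satisfying E ≠ 25 → {(1, 15, 7), (15, 2, 8), (19, 4, 6), (21, 29, 15), (25, 18, 29), (29, 27, 37), (29, 4, 33), (3, 12, 21), (32, 37, 8), (33, 26, 18)}
σ[F ≥ 9]: keep tuples satisfying F ≥ 9 → {(1, 15, 7), (13, 9, 7), (21, 9, 7), (29, 35, 17), (34, 19, 4), (34, 33, 6), (37, 31, 14), (4, 37, 3), (7, 24, 25)}
Difference: {(1, 15, 7), (15, 2, 8), (19, 4, 6), (21, 29, 15), (25, 18, 29), (29, 27, 37), (29, 4, 33), (3, 12, 21), (32, 37, 8), (33, 26, 18)} with {(1, 15, 7), (13, 9, 7), (21, 9, 7), (29, 35, 17), (34, 19, 4), (34, 33, 6), (37, 31, 14), (4, 37, 3), (7, 24, 25)} → {(15, 2, 8), (19, 4, 6), (21, 29, 15), (25, 18, 29), (29, 27, 37), (29, 4, 33), (3, 12, 21), (32, 37, 8), (33, 26, 18)}
π[E, B, F]: project onto (E, B, F) → {(15, 21, 29), (18, 33, 26), (21, 3, 12), (29, 25, 18), (33, 29, 4), (37, 29, 27), (6, 19, 4), (8, 15, 2), (8, 32, 37)}

{(15, 21, 29), (18, 33, 26), (21, 3, 12), (29, 25, 18), (33, 29, 4), (37, 29, 27), (6, 19, 4), (8, 15, 2), (8, 32, 37)}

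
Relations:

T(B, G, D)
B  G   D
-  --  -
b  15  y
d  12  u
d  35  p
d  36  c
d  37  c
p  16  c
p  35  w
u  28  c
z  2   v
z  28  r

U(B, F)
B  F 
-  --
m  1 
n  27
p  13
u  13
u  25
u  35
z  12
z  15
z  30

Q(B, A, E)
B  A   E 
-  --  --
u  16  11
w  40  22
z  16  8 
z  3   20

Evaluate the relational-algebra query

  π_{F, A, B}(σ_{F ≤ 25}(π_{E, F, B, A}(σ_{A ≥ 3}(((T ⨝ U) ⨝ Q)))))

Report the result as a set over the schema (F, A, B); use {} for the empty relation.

{(12, 16, z), (12, 3, z), (13, 16, u), (15, 16, z), (15, 3, z), (25, 16, u)}

Natural join on B: {(p, 16, c, 13), (p, 35, w, 13), (u, 28, c, 13), (u, 28, c, 25), (u, 28, c, 35), (z, 2, v, 12), (z, 2, v, 15), (z, 2, v, 30), (z, 28, r, 12), (z, 28, r, 15), (z, 28, r, 30)}
Natural join on B: {(u, 28, c, 13, 16, 11), (u, 28, c, 25, 16, 11), (u, 28, c, 35, 16, 11), (z, 2, v, 12, 16, 8), (z, 2, v, 12, 3, 20), (z, 2, v, 15, 16, 8), (z, 2, v, 15, 3, 20), (z, 2, v, 30, 16, 8), (z, 2, v, 30, 3, 20), (z, 28, r, 12, 16, 8), (z, 28, r, 12, 3, 20), (z, 28, r, 15, 16, 8), (z, 28, r, 15, 3, 20), (z, 28, r, 30, 16, 8), (z, 28, r, 30, 3, 20)}
Apply σ_{A ≥ 3}; surviving tuples: {(u, 28, c, 13, 16, 11), (u, 28, c, 25, 16, 11), (u, 28, c, 35, 16, 11), (z, 2, v, 12, 16, 8), (z, 2, v, 12, 3, 20), (z, 2, v, 15, 16, 8), (z, 2, v, 15, 3, 20), (z, 2, v, 30, 16, 8), (z, 2, v, 30, 3, 20), (z, 28, r, 12, 16, 8), (z, 28, r, 12, 3, 20), (z, 28, r, 15, 16, 8), (z, 28, r, 15, 3, 20), (z, 28, r, 30, 16, 8), (z, 28, r, 30, 3, 20)}
π[E, F, B, A]: project onto (E, F, B, A) (6 duplicate(s) eliminated) → {(11, 13, u, 16), (11, 25, u, 16), (11, 35, u, 16), (20, 12, z, 3), (20, 15, z, 3), (20, 30, z, 3), (8, 12, z, 16), (8, 15, z, 16), (8, 30, z, 16)}
Apply σ_{F ≤ 25}; surviving tuples: {(11, 13, u, 16), (11, 25, u, 16), (20, 12, z, 3), (20, 15, z, 3), (8, 12, z, 16), (8, 15, z, 16)}
π[F, A, B]: project onto (F, A, B) → {(12, 16, z), (12, 3, z), (13, 16, u), (15, 16, z), (15, 3, z), (25, 16, u)}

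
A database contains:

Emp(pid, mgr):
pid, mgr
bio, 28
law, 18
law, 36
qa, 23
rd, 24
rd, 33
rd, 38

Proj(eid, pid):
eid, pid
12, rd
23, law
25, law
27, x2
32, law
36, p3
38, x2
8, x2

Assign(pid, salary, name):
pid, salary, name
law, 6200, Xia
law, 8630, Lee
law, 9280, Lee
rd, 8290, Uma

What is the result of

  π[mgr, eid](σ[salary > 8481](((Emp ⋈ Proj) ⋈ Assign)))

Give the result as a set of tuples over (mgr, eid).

Natural join on pid: {(law, 18, 23), (law, 18, 25), (law, 18, 32), (law, 36, 23), (law, 36, 25), (law, 36, 32), (rd, 24, 12), (rd, 33, 12), (rd, 38, 12)}
Natural join on pid: {(law, 18, 23, 6200, Xia), (law, 18, 23, 8630, Lee), (law, 18, 23, 9280, Lee), (law, 18, 25, 6200, Xia), (law, 18, 25, 8630, Lee), (law, 18, 25, 9280, Lee), (law, 18, 32, 6200, Xia), (law, 18, 32, 8630, Lee), (law, 18, 32, 9280, Lee), (law, 36, 23, 6200, Xia), (law, 36, 23, 8630, Lee), (law, 36, 23, 9280, Lee), (law, 36, 25, 6200, Xia), (law, 36, 25, 8630, Lee), (law, 36, 25, 9280, Lee), (law, 36, 32, 6200, Xia), (law, 36, 32, 8630, Lee), (law, 36, 32, 9280, Lee), (rd, 24, 12, 8290, Uma), (rd, 33, 12, 8290, Uma), (rd, 38, 12, 8290, Uma)}
Apply σ_{salary > 8481}; surviving tuples: {(law, 18, 23, 8630, Lee), (law, 18, 23, 9280, Lee), (law, 18, 25, 8630, Lee), (law, 18, 25, 9280, Lee), (law, 18, 32, 8630, Lee), (law, 18, 32, 9280, Lee), (law, 36, 23, 8630, Lee), (law, 36, 23, 9280, Lee), (law, 36, 25, 8630, Lee), (law, 36, 25, 9280, Lee), (law, 36, 32, 8630, Lee), (law, 36, 32, 9280, Lee)}
Keep only column(s) mgr, eid (6 duplicate(s) eliminated): {(18, 23), (18, 25), (18, 32), (36, 23), (36, 25), (36, 32)}

{(18, 23), (18, 25), (18, 32), (36, 23), (36, 25), (36, 32)}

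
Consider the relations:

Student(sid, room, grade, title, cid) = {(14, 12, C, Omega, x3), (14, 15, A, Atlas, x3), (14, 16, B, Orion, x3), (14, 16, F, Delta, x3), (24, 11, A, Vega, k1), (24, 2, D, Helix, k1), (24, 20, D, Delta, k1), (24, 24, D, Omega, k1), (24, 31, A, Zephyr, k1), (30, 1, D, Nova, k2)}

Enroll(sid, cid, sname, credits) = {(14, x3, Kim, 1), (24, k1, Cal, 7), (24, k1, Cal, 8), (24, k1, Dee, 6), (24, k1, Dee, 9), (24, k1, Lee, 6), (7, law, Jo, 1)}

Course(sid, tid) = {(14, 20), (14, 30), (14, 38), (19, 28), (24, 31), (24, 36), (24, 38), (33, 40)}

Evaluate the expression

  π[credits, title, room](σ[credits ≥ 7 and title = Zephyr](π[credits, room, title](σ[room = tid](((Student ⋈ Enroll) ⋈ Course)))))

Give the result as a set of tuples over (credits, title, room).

{(7, Zephyr, 31), (8, Zephyr, 31), (9, Zephyr, 31)}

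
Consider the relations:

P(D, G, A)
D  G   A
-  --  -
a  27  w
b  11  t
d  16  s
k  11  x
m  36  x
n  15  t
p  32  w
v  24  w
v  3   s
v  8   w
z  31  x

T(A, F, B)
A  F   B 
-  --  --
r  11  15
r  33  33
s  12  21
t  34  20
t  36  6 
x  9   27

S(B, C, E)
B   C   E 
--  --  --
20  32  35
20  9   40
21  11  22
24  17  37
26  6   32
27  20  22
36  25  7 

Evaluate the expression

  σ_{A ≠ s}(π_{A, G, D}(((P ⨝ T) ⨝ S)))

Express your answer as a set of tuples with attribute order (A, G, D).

{(t, 11, b), (t, 15, n), (x, 11, k), (x, 31, z), (x, 36, m)}

Natural join on A: {(b, 11, t, 34, 20), (b, 11, t, 36, 6), (d, 16, s, 12, 21), (k, 11, x, 9, 27), (m, 36, x, 9, 27), (n, 15, t, 34, 20), (n, 15, t, 36, 6), (v, 3, s, 12, 21), (z, 31, x, 9, 27)}
Natural join on B: {(b, 11, t, 34, 20, 32, 35), (b, 11, t, 34, 20, 9, 40), (d, 16, s, 12, 21, 11, 22), (k, 11, x, 9, 27, 20, 22), (m, 36, x, 9, 27, 20, 22), (n, 15, t, 34, 20, 32, 35), (n, 15, t, 34, 20, 9, 40), (v, 3, s, 12, 21, 11, 22), (z, 31, x, 9, 27, 20, 22)}
π[A, G, D]: project onto (A, G, D) (2 duplicate(s) eliminated) → {(s, 16, d), (s, 3, v), (t, 11, b), (t, 15, n), (x, 11, k), (x, 31, z), (x, 36, m)}
Selection A ≠ s: {(t, 11, b), (t, 15, n), (x, 11, k), (x, 31, z), (x, 36, m)}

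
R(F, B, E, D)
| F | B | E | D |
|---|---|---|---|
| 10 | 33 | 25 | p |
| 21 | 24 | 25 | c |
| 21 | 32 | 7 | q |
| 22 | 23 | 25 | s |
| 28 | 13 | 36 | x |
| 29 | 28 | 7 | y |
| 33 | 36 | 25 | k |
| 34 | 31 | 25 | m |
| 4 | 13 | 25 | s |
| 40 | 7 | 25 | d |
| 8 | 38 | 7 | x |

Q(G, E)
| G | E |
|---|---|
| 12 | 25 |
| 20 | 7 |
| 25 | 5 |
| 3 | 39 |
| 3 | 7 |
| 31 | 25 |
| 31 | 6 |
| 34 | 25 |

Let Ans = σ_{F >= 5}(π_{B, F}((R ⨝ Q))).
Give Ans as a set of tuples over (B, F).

{(23, 22), (24, 21), (28, 29), (31, 34), (32, 21), (33, 10), (36, 33), (38, 8), (7, 40)}

Joining R and Q on E yields {(10, 33, 25, p, 12), (10, 33, 25, p, 31), (10, 33, 25, p, 34), (21, 24, 25, c, 12), (21, 24, 25, c, 31), (21, 24, 25, c, 34), (21, 32, 7, q, 20), (21, 32, 7, q, 3), (22, 23, 25, s, 12), (22, 23, 25, s, 31), (22, 23, 25, s, 34), (29, 28, 7, y, 20), (29, 28, 7, y, 3), (33, 36, 25, k, 12), (33, 36, 25, k, 31), (33, 36, 25, k, 34), (34, 31, 25, m, 12), (34, 31, 25, m, 31), (34, 31, 25, m, 34), (4, 13, 25, s, 12), (4, 13, 25, s, 31), (4, 13, 25, s, 34), (40, 7, 25, d, 12), (40, 7, 25, d, 31), (40, 7, 25, d, 34), (8, 38, 7, x, 20), (8, 38, 7, x, 3)}.
π[B, F]: project onto (B, F) (17 duplicate(s) eliminated) → {(13, 4), (23, 22), (24, 21), (28, 29), (31, 34), (32, 21), (33, 10), (36, 33), (38, 8), (7, 40)}
Filtering on F >= 5 leaves {(23, 22), (24, 21), (28, 29), (31, 34), (32, 21), (33, 10), (36, 33), (38, 8), (7, 40)}.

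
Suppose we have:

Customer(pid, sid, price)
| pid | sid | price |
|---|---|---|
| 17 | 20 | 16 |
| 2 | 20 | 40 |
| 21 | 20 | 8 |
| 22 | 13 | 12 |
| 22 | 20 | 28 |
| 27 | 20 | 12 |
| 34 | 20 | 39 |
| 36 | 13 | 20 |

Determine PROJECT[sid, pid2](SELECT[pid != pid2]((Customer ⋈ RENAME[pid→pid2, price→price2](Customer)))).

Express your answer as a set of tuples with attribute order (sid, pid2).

{(13, 22), (13, 36), (20, 17), (20, 2), (20, 21), (20, 22), (20, 27), (20, 34)}

ρ[pid→pid2, price→price2]: schema becomes (pid2, sid, price2); tuples unchanged.
Natural join on sid: {(17, 20, 16, 17, 16), (17, 20, 16, 2, 40), (17, 20, 16, 21, 8), (17, 20, 16, 22, 28), (17, 20, 16, 27, 12), (17, 20, 16, 34, 39), (2, 20, 40, 17, 16), (2, 20, 40, 2, 40), (2, 20, 40, 21, 8), (2, 20, 40, 22, 28), (2, 20, 40, 27, 12), (2, 20, 40, 34, 39), (21, 20, 8, 17, 16), (21, 20, 8, 2, 40), (21, 20, 8, 21, 8), (21, 20, 8, 22, 28), (21, 20, 8, 27, 12), (21, 20, 8, 34, 39), (22, 13, 12, 22, 12), (22, 13, 12, 36, 20), (22, 20, 28, 17, 16), (22, 20, 28, 2, 40), (22, 20, 28, 21, 8), (22, 20, 28, 22, 28), (22, 20, 28, 27, 12), (22, 20, 28, 34, 39), (27, 20, 12, 17, 16), (27, 20, 12, 2, 40), (27, 20, 12, 21, 8), (27, 20, 12, 22, 28), (27, 20, 12, 27, 12), (27, 20, 12, 34, 39), (34, 20, 39, 17, 16), (34, 20, 39, 2, 40), (34, 20, 39, 21, 8), (34, 20, 39, 22, 28), (34, 20, 39, 27, 12), (34, 20, 39, 34, 39), (36, 13, 20, 22, 12), (36, 13, 20, 36, 20)}
Filtering on pid != pid2 leaves {(17, 20, 16, 2, 40), (17, 20, 16, 21, 8), (17, 20, 16, 22, 28), (17, 20, 16, 27, 12), (17, 20, 16, 34, 39), (2, 20, 40, 17, 16), (2, 20, 40, 21, 8), (2, 20, 40, 22, 28), (2, 20, 40, 27, 12), (2, 20, 40, 34, 39), (21, 20, 8, 17, 16), (21, 20, 8, 2, 40), (21, 20, 8, 22, 28), (21, 20, 8, 27, 12), (21, 20, 8, 34, 39), (22, 13, 12, 36, 20), (22, 20, 28, 17, 16), (22, 20, 28, 2, 40), (22, 20, 28, 21, 8), (22, 20, 28, 27, 12), (22, 20, 28, 34, 39), (27, 20, 12, 17, 16), (27, 20, 12, 2, 40), (27, 20, 12, 21, 8), (27, 20, 12, 22, 28), (27, 20, 12, 34, 39), (34, 20, 39, 17, 16), (34, 20, 39, 2, 40), (34, 20, 39, 21, 8), (34, 20, 39, 22, 28), (34, 20, 39, 27, 12), (36, 13, 20, 22, 12)}.
Keep only column(s) sid, pid2 (24 duplicate(s) eliminated): {(13, 22), (13, 36), (20, 17), (20, 2), (20, 21), (20, 22), (20, 27), (20, 34)}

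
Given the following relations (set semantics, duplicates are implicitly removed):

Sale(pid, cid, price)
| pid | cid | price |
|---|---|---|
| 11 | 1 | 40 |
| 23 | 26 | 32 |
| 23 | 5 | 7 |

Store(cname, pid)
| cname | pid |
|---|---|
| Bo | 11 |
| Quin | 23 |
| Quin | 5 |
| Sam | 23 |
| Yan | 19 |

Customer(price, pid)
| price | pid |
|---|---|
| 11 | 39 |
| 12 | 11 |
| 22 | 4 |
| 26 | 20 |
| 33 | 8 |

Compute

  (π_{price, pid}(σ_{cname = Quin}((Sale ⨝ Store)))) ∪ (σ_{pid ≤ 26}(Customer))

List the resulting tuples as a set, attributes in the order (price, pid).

Sale ⋈ Store (natural join on pid): {(11, 1, 40, Bo), (23, 26, 32, Quin), (23, 26, 32, Sam), (23, 5, 7, Quin), (23, 5, 7, Sam)}
Apply σ_{cname = Quin}; surviving tuples: {(23, 26, 32, Quin), (23, 5, 7, Quin)}
Keep only column(s) price, pid: {(32, 23), (7, 23)}
Apply σ_{pid ≤ 26}; surviving tuples: {(12, 11), (22, 4), (26, 20), (33, 8)}
Taking the union: {(12, 11), (22, 4), (26, 20), (32, 23), (33, 8), (7, 23)}

{(12, 11), (22, 4), (26, 20), (32, 23), (33, 8), (7, 23)}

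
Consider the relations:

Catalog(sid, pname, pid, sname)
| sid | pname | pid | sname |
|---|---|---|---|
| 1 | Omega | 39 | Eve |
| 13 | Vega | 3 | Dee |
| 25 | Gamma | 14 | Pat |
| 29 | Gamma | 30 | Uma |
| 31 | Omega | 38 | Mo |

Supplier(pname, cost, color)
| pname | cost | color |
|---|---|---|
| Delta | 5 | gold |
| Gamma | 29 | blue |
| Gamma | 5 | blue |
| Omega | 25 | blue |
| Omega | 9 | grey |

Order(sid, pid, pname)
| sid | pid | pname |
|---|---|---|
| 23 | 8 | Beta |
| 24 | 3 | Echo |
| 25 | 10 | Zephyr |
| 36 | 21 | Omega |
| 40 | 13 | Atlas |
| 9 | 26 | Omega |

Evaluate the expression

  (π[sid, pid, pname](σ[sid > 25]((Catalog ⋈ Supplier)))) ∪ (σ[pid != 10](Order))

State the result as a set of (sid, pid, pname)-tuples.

Catalog ⋈ Supplier (natural join on pname): {(1, Omega, 39, Eve, 25, blue), (1, Omega, 39, Eve, 9, grey), (25, Gamma, 14, Pat, 29, blue), (25, Gamma, 14, Pat, 5, blue), (29, Gamma, 30, Uma, 29, blue), (29, Gamma, 30, Uma, 5, blue), (31, Omega, 38, Mo, 25, blue), (31, Omega, 38, Mo, 9, grey)}
Selection sid > 25: {(29, Gamma, 30, Uma, 29, blue), (29, Gamma, 30, Uma, 5, blue), (31, Omega, 38, Mo, 25, blue), (31, Omega, 38, Mo, 9, grey)}
π_{sid, pid, pname} gives {(29, 30, Gamma), (31, 38, Omega)} (2 duplicate(s) eliminated).
Selection pid != 10: {(23, 8, Beta), (24, 3, Echo), (36, 21, Omega), (40, 13, Atlas), (9, 26, Omega)}
Taking the union: {(23, 8, Beta), (24, 3, Echo), (29, 30, Gamma), (31, 38, Omega), (36, 21, Omega), (40, 13, Atlas), (9, 26, Omega)}

{(23, 8, Beta), (24, 3, Echo), (29, 30, Gamma), (31, 38, Omega), (36, 21, Omega), (40, 13, Atlas), (9, 26, Omega)}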